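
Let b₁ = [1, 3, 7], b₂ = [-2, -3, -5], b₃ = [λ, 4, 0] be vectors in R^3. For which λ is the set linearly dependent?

Dependence holds iff the 3×3 matrix [b₁ b₂ b₃] is singular.
Cofactor expansion gives det = 6*λ - 36.
Solving 6*λ - 36 = 0 yields λ = 6.

λ = 6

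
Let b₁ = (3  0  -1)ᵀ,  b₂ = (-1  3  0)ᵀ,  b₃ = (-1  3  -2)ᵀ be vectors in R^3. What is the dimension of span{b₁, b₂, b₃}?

Form the matrix with b₁, b₂, b₃ as columns and reduce.
There are 3 pivot columns, so rank = 3.

dim = 3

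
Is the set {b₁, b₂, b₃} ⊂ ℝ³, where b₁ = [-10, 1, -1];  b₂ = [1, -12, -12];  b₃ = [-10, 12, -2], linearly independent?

Form the 3×3 matrix with these as columns; its determinant is -1450.
A nonzero determinant means the columns are linearly independent.

linearly independent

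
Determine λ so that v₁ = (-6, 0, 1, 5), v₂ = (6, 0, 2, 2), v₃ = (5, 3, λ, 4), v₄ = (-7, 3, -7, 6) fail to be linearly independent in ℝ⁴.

The vectors are dependent exactly when the determinant of the matrix with rows v₁, v₂, v₃, v₄ vanishes.
Cofactor expansion gives det = 126*λ + 702.
This vanishes exactly when λ = -39/7.

λ = -39/7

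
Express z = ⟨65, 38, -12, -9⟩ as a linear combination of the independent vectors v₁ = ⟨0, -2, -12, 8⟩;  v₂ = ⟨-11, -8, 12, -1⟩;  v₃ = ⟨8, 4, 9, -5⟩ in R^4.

z = v₁ - 3v₂ + 4v₃

Write z = α₁v₁ + … + α₃v₃ and equate components.
Back-substitution yields (α₁, α₂, α₃) = (1, -3, 4).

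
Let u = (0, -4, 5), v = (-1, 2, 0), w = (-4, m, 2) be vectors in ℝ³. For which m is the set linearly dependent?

The set is linearly dependent precisely when det[u; v; w] = 0.
Cofactor expansion gives det = 32 - 5*m.
Setting this to zero gives m = 32/5.

m = 32/5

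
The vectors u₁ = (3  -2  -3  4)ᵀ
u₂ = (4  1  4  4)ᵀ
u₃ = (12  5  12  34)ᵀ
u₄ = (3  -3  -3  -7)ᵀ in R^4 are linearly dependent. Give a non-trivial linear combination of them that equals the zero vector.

Row-reduce the matrix with u₁, u₂, u₃, u₄ as columns; the null space gives the coefficients.
One solution (up to scaling) is (2, 3, -1, -2).

2u₁ + 3u₂ - u₃ - 2u₄ = 0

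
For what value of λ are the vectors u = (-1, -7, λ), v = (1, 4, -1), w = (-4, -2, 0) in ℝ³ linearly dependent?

The set is linearly dependent precisely when det[u; v; w] = 0.
The determinant works out to 14*λ - 26.
Setting this to zero gives λ = 13/7.

λ = 13/7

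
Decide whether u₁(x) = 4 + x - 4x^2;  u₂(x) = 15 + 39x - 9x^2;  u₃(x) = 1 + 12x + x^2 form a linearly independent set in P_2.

linearly dependent

Write each element as a coordinate vector in ℝ³ using {1, x, x^2}.
The matrix [u₁|u₂|u₃] has determinant 0.
A zero determinant means the columns are linearly dependent.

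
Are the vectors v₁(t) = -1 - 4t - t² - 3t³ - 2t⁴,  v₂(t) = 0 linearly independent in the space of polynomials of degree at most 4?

linearly dependent

Write each element as a coordinate vector in ℝ⁵ using {1, t, …, t⁴}.
One of the vectors is the zero vector, so the set is linearly dependent.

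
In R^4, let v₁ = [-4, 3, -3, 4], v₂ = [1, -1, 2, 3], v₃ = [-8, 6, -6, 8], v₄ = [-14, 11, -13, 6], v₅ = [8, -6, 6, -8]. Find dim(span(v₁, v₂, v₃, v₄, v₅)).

Put the 4×5 matrix [v₁|v₂|v₃|v₄|v₅] into echelon form.
Reduction leaves 2 leading entries, giving rank 2.
(With 5 elements in a 4-dimensional space the rank is at most 4.)

2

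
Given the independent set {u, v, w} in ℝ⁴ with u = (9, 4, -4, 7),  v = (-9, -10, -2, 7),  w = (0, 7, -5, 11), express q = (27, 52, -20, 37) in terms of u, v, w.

q = u - 2v + 4w

Write q = c₁u + … + c₃w and equate components.
Row-reducing the augmented matrix gives the unique coefficients (c₁, c₂, c₃) = (1, -2, 4).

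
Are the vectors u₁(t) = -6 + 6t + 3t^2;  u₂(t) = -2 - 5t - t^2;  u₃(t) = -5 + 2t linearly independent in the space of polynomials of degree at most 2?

Take coordinates with respect to the standard basis {1, t, t^2}.
The matrix [u₁|u₂|u₃] has determinant -69.
A nonzero determinant means the columns are linearly independent.

linearly independent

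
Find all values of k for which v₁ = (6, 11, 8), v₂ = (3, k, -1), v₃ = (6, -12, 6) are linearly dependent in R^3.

The vectors are dependent exactly when the determinant of the matrix with rows v₁, v₂, v₃ vanishes.
Cofactor expansion gives det = -12*k - 624.
Setting this to zero gives k = -52.

k = -52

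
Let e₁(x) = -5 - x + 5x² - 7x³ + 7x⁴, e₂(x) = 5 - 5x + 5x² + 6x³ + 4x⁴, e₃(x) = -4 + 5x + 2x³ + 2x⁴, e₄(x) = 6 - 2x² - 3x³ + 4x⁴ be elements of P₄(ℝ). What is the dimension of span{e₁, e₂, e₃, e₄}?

dim = 4

Represent each element by its coordinate vector in ℝ⁵.
Apply Gaussian elimination to the matrix whose rows are e₁, e₂, e₃, e₄.
Reduction leaves 4 leading entries, giving rank 4.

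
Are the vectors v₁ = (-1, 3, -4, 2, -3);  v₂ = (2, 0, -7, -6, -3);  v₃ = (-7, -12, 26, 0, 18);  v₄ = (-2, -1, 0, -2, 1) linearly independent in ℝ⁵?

linearly dependent

Place the vectors as rows of a 4×5 matrix and reduce to echelon form.
The reduction yields 3 nonzero rows, so the rank is 3.
Since rank 3 < 4, the set is linearly dependent.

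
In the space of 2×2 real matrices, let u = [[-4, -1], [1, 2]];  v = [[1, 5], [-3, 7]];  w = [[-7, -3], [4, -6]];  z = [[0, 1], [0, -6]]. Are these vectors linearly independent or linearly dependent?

linearly independent

Take coordinates with respect to the standard basis {E₁₁, E₁₂, E₂₁, E₂₂}.
Row-reduce the matrix whose columns are u, v, w, z.
The reduction yields 4 nonzero rows, so the rank is 4.
Since rank = 4 (the number of vectors), the set is linearly independent.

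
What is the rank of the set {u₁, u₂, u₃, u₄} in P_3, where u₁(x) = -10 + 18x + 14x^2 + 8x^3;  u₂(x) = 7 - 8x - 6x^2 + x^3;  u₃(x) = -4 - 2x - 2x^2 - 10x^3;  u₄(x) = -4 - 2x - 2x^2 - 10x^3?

Pass to coordinate vectors with respect to the basis {1, x, …, x^3}.
Row-reduce the 4×4 matrix with these as rows.
There are 2 pivot columns, so rank = 2.

rank 2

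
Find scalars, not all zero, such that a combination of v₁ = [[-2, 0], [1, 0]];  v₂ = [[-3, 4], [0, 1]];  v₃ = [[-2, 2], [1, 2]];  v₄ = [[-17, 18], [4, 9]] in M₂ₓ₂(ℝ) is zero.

Write each element as a vector in ℝ⁴ using {E₁₁, E₁₂, E₂₁, E₂₂}.
Write the vectors as columns of a matrix and find a nonzero vector in its null space.
One solution (up to scaling) is (1, 3, 3, -1).

v₁ + 3v₂ + 3v₃ - v₄ = 0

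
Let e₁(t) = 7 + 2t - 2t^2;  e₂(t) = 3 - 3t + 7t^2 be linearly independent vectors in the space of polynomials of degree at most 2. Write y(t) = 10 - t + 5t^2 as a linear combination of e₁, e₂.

y = e₁ + e₂

Work in coordinates with respect to the standard basis {1, t, t^2}.
Since e₁, e₂ are independent, the coefficients expressing y are uniquely determined by a linear system.
Row-reducing the augmented matrix gives the unique coefficients (c₁, c₂) = (1, 1).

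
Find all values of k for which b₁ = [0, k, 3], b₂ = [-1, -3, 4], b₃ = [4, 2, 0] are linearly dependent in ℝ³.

k = -15/8

Place the vectors as rows of a 3×3 matrix; dependence ⇔ determinant zero.
Expanding, det = 16*k + 30.
Setting this to zero gives k = -15/8.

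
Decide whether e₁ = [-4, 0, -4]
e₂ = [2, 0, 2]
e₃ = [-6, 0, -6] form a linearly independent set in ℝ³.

linearly dependent

Form the 3×3 matrix with these as columns; its determinant is 0.
A zero determinant means the columns are linearly dependent.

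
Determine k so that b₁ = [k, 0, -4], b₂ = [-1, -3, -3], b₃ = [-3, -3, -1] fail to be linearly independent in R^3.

Dependence holds iff the 3×3 matrix [b₁ b₂ b₃] is singular.
Expanding, det = 24 - 6*k.
Setting this to zero gives k = 4.

k = 4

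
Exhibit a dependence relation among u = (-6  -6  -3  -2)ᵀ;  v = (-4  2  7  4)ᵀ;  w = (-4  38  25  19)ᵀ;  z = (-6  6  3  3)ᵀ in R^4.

3u - v + w - 3z = 0

Solve the homogeneous system with u, v, w, z as columns by row-reducing the coefficient matrix.
The free variable yields coefficients (3, -1, 1, -3) (any nonzero multiple also works).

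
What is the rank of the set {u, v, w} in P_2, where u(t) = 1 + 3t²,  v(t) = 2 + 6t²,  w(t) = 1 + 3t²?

Pass to coordinate vectors with respect to the basis {1, t, t²}.
Apply Gaussian elimination to the matrix whose rows are u, v, w.
Reduction leaves 1 leading entry, giving rank 1.

rank 1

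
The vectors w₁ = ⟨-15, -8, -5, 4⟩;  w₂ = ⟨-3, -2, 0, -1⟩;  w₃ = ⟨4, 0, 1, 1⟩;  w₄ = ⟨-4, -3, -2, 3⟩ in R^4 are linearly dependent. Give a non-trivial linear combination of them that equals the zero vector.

w₁ - w₂ + w₃ - 2w₄ = 0

Solve the homogeneous system with w₁, w₂, w₃, w₄ as columns by row-reducing the coefficient matrix.
One solution (up to scaling) is (1, -1, 1, -2).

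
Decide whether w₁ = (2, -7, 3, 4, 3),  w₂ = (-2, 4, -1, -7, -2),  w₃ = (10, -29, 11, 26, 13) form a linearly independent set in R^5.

Place the vectors as rows of a 3×5 matrix and reduce to echelon form.
The reduction yields 2 nonzero rows, so the rank is 2.
Since rank 2 < 3, the set is linearly dependent.
Indeed 3w₁ - 2w₂ - w₃ = 0.

linearly dependent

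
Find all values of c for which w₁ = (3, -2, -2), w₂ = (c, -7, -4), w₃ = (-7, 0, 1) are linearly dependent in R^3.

The vectors are dependent exactly when the determinant of the matrix with rows w₁, w₂, w₃ vanishes.
Expanding, det = 2*c + 21.
Solving 2*c + 21 = 0 yields c = -21/2.

c = -21/2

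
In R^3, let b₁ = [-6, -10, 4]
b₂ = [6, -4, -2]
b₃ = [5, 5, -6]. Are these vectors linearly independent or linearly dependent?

linearly independent

Form the 3×3 matrix with these as columns; its determinant is -264.
A nonzero determinant means the columns are linearly independent.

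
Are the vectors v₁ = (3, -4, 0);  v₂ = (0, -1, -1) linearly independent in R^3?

Row-reduce the matrix whose columns are v₁, v₂.
The reduction yields 2 nonzero rows, so the rank is 2.
Since rank = 2 (the number of vectors), the set is linearly independent.

linearly independent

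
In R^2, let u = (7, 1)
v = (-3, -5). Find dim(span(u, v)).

Form the matrix with u, v as columns and reduce.
Exactly 2 pivots survive; hence the rank is 2.

2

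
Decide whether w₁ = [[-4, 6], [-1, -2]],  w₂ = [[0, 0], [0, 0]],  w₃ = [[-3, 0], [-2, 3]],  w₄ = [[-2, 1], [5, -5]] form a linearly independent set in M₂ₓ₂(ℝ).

linearly dependent

Write each element as a coordinate vector in ℝ⁴ using {E₁₁, E₁₂, E₂₁, E₂₂}.
One of the vectors is the zero vector, so the set is linearly dependent.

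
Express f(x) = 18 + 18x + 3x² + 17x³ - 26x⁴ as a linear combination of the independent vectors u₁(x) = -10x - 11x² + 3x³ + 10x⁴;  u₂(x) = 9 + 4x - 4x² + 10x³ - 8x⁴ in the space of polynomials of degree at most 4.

Take coordinate vectors relative to {1, x, …, x⁴}.
Solve the system with u₁, u₂ as columns and f as the right-hand side.
The system has the unique solution (α₁, α₂) = (-1, 2).

f = -u₁ + 2u₂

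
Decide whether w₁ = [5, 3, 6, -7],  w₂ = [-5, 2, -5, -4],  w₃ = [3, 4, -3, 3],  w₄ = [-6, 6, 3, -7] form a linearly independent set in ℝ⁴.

Place the vectors as rows of a 4×4 matrix and reduce to echelon form.
The reduction yields 4 nonzero rows, so the rank is 4.
Since rank = 4 (the number of vectors), the set is linearly independent.

linearly independent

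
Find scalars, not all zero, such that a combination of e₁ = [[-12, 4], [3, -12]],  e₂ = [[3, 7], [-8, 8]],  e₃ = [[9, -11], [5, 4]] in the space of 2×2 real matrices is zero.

Write each element as a vector in ℝ⁴ using {E₁₁, E₁₂, E₂₁, E₂₂}.
Row-reduce the matrix with e₁, e₂, e₃ as columns; the null space gives the coefficients.
One solution (up to scaling) is (1, 1, 1).

e₁ + e₂ + e₃ = 0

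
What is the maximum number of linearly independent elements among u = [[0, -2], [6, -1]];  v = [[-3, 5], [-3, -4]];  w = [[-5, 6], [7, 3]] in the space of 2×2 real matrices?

3

Use coordinates relative to {E₁₁, E₁₂, E₂₁, E₂₂}.
Row-reduce the 3×4 matrix with these as rows.
The echelon form has 3 nonzero rows, so the rank is 3.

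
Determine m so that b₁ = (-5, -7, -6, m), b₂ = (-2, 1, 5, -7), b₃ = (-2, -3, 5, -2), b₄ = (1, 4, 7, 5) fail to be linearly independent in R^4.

m = -39/2

The vectors are dependent exactly when the determinant of the matrix with rows b₁, b₂, b₃, b₄ vanishes.
Cofactor expansion gives det = -76*m - 1482.
Solving -76*m - 1482 = 0 yields m = -39/2.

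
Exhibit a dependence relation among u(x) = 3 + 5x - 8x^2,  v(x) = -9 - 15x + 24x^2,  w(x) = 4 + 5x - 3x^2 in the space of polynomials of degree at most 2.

3u + v = 0

Write each element as a vector in ℝ³ using {1, x, x^2}.
Set up α₁u + … + α₃w = 0 and solve the homogeneous system.
The free variable yields coefficients (3, 1, 0) (any nonzero multiple also works).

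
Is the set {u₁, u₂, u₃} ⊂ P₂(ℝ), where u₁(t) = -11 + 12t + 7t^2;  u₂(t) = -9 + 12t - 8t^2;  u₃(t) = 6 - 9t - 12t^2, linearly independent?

linearly independent

Take coordinates with respect to the standard basis {1, t, t^2}.
Form the 3×3 matrix with these as columns; its determinant is 567.
A nonzero determinant means the columns are linearly independent.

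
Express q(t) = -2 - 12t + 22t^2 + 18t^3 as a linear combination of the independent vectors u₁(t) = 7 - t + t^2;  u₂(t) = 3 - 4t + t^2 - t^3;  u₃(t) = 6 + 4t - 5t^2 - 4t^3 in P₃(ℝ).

q = 4u₁ - 2u₂ - 4u₃

Work in coordinates with respect to the standard basis {1, t, …, t^3}.
Write q = α₁u₁ + … + α₃u₃ and equate components.
Row-reducing the augmented matrix gives the unique coefficients (α₁, α₂, α₃) = (4, -2, -4).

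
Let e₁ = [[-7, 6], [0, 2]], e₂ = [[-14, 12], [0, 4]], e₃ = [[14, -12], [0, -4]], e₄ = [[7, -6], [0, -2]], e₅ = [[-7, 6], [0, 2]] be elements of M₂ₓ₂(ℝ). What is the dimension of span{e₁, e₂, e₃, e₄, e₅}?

1

Use coordinates relative to {E₁₁, E₁₂, E₂₁, E₂₂}.
Apply Gaussian elimination to the matrix whose rows are e₁, e₂, e₃, e₄, e₅.
There is 1 pivot column, so rank = 1.
(With 5 elements in a 4-dimensional space the rank is at most 4.)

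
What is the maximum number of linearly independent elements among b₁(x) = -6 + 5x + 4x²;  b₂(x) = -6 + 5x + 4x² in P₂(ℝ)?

Use coordinates relative to {1, x, x²}.
Put the 3×2 matrix [b₁|b₂] into echelon form.
Exactly 1 pivot survives; hence the rank is 1.

1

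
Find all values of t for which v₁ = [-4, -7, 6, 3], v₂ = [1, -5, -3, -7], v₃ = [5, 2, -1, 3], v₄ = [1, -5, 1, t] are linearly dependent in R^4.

t = -1/2

Place the vectors as rows of a 4×4 matrix; dependence ⇔ determinant zero.
The determinant works out to 216*t + 108.
This vanishes exactly when t = -1/2.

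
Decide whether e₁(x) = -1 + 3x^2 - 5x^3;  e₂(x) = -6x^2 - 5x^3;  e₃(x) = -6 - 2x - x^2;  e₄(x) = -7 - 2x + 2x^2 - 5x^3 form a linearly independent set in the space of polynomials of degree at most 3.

Take coordinates with respect to the standard basis {1, x, …, x^3}.
The matrix [e₁|e₂|e₃|e₄] has determinant 0.
A zero determinant means the columns are linearly dependent.

linearly dependent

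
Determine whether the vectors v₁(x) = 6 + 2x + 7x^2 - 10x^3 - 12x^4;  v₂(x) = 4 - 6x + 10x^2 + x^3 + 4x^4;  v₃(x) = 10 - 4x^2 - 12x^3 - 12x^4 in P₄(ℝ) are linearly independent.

linearly independent

Take coordinates with respect to the standard basis {1, x, …, x^4}.
Row-reduce the matrix whose columns are v₁, v₂, v₃.
The reduction yields 3 nonzero rows, so the rank is 3.
Since rank = 3 (the number of vectors), the set is linearly independent.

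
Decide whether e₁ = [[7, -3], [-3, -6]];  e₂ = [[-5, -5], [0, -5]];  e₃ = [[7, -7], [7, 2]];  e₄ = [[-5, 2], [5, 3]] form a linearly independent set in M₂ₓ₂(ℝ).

Write each element as a coordinate vector in ℝ⁴ using {E₁₁, E₁₂, E₂₁, E₂₂}.
Form the 4×4 matrix with these as columns; its determinant is 2530.
A nonzero determinant means the columns are linearly independent.

linearly independent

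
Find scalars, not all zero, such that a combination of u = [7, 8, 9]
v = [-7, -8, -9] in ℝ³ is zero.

u + v = 0

Row-reduce the matrix with u, v as columns; the null space gives the coefficients.
A generator of the null space is (1, 1).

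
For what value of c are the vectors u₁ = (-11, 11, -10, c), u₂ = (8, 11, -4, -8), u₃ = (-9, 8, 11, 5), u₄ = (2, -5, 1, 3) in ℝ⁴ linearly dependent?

c = -38/3

The set is linearly dependent precisely when det[u₁; u₂; u₃; u₄] = 0.
The determinant works out to -729*c - 9234.
This vanishes exactly when c = -38/3.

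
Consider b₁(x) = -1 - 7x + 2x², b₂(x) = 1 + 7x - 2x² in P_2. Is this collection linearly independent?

linearly dependent

Write each element as a coordinate vector in ℝ³ using {1, x, x²}.
Place the vectors as rows of a 2×3 matrix and reduce to echelon form.
The reduction yields 1 nonzero row, so the rank is 1.
Since rank 1 < 2, the set is linearly dependent.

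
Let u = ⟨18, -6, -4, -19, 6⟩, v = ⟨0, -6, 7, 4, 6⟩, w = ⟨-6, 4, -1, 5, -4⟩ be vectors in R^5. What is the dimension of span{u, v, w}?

2

Put the 5×3 matrix [u|v|w] into echelon form.
The echelon form has 2 nonzero rows, so the rank is 2.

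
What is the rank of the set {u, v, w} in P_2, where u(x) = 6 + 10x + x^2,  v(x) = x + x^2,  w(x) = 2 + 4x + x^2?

rank 2

Use coordinates relative to {1, x, x^2}.
Row-reduce the 3×3 matrix with these as rows.
There are 2 pivot columns, so rank = 2.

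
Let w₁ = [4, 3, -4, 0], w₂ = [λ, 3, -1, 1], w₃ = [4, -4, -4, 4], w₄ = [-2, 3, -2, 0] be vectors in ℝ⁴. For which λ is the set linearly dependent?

λ = -29/3

The set is linearly dependent precisely when det[w₁; w₂; w₃; w₄] = 0.
Cofactor expansion gives det = 24*λ + 232.
This vanishes exactly when λ = -29/3.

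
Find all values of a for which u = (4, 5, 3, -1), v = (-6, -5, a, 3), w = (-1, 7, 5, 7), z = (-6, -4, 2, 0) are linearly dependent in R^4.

The set is linearly dependent precisely when det[u; v; w; z] = 0.
The determinant works out to 144*a + 324.
Setting this to zero gives a = -9/4.

a = -9/4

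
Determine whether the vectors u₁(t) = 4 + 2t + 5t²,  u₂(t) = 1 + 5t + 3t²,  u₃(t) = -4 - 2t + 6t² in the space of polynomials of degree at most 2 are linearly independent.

Write each element as a coordinate vector in ℝ³ using {1, t, t²}.
Row-reduce the matrix whose columns are u₁, u₂, u₃.
The reduction yields 3 nonzero rows, so the rank is 3.
Since rank = 3 (the number of vectors), the set is linearly independent.

linearly independent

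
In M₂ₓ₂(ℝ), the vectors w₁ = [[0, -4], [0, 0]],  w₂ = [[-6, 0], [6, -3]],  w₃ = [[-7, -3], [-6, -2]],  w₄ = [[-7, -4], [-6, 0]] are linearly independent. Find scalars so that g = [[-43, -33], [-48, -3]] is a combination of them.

Identify each element with its coordinate vector in ℝ⁴ via {E₁₁, E₁₂, E₂₁, E₂₂}.
Since w₁, w₂, w₃, w₄ are independent, the coefficients expressing g are uniquely determined by a linear system.
Back-substitution yields (a₁, …, a₄) = (2, -1, 3, 4).

g = 2w₁ - w₂ + 3w₃ + 4w₄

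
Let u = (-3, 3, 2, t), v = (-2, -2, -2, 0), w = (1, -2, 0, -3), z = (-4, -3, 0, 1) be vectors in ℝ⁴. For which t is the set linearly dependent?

t = 6

Place the vectors as rows of a 4×4 matrix; dependence ⇔ determinant zero.
Cofactor expansion gives det = 132 - 22*t.
Solving 132 - 22*t = 0 yields t = 6.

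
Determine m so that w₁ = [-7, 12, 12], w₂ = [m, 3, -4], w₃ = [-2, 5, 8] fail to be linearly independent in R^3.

The set is linearly dependent precisely when det[w₁; w₂; w₃] = 0.
Cofactor expansion gives det = -36*m - 140.
This vanishes exactly when m = -35/9.

m = -35/9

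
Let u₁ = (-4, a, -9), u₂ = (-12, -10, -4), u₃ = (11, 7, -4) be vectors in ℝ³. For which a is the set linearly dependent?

The vectors are dependent exactly when the determinant of the matrix with rows u₁, u₂, u₃ vanishes.
Cofactor expansion gives det = -92*a - 506.
Solving -92*a - 506 = 0 yields a = -11/2.

a = -11/2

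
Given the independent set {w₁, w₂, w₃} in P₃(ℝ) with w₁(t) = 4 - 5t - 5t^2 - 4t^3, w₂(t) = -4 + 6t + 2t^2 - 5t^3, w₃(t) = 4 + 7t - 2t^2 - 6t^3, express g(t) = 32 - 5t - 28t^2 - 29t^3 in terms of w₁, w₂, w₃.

Work in coordinates with respect to the standard basis {1, t, …, t^3}.
Solve the system with w₁, w₂, w₃ as columns and g as the right-hand side.
The system has the unique solution (a₁, a₂, a₃) = (4, -1, 3).

g = 4w₁ - w₂ + 3w₃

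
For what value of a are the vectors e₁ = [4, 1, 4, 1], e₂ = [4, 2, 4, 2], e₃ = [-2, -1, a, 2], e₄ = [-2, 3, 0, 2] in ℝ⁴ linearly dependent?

a = -8

The set is linearly dependent precisely when det[e₁; e₂; e₃; e₄] = 0.
Expanding, det = -4*a - 32.
Setting this to zero gives a = -8.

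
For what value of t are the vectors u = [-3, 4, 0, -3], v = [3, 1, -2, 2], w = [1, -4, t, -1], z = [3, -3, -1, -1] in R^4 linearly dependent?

Dependence holds iff the 4×4 matrix [u v w z] is singular.
The determinant works out to 57*t - 38.
This vanishes exactly when t = 2/3.

t = 2/3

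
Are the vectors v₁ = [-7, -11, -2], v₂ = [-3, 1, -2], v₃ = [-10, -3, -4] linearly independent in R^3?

Form the 3×3 matrix with these as columns; its determinant is -56.
A nonzero determinant means the columns are linearly independent.

linearly independent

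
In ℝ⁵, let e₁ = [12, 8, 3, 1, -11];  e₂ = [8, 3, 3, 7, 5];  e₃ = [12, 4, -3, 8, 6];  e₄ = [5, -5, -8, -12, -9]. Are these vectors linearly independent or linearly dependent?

linearly independent

Row-reduce the matrix whose columns are e₁, e₂, e₃, e₄.
The reduction yields 4 nonzero rows, so the rank is 4.
Since rank = 4 (the number of vectors), the set is linearly independent.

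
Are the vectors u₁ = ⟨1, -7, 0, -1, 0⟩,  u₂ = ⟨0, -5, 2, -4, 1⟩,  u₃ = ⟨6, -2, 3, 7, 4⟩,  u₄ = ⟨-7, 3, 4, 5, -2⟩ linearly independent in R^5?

linearly independent

Row-reduce the matrix whose columns are u₁, u₂, u₃, u₄.
The reduction yields 4 nonzero rows, so the rank is 4.
Since rank = 4 (the number of vectors), the set is linearly independent.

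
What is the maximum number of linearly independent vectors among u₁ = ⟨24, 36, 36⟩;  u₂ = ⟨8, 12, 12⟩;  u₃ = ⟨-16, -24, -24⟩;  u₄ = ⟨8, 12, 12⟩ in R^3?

Row-reduce the 4×3 matrix with these as rows.
The echelon form has 1 nonzero row, so the rank is 1.
(With 4 elements in a 3-dimensional space the rank is at most 3.)

1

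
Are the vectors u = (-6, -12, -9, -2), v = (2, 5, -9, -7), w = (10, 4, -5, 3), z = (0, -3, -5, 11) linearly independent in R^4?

linearly independent

Form the 4×4 matrix with these as columns; its determinant is 14994.
A nonzero determinant means the columns are linearly independent.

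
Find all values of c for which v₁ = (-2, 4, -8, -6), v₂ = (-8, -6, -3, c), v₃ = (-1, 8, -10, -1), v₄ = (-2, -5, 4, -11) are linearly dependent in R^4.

The vectors are dependent exactly when the determinant of the matrix with rows v₁, v₂, v₃, v₄ vanishes.
The determinant works out to -36*c - 1296.
Setting this to zero gives c = -36.

c = -36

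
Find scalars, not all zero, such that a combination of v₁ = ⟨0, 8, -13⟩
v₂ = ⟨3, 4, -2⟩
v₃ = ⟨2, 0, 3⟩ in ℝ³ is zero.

v₁ - 2v₂ + 3v₃ = 0

Solve the homogeneous system with v₁, v₂, v₃ as columns by row-reducing the coefficient matrix.
One solution (up to scaling) is (1, -2, 3).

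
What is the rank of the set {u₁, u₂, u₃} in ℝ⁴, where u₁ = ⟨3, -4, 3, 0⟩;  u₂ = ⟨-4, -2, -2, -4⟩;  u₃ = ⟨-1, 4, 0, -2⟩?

3

Apply Gaussian elimination to the matrix whose rows are u₁, u₂, u₃.
Reduction leaves 3 leading entries, giving rank 3.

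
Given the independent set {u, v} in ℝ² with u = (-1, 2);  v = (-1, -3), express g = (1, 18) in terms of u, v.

g = 3u - 4v

Write g = c₁u + c₂v and equate components.
Back-substitution yields (c₁, c₂) = (3, -4).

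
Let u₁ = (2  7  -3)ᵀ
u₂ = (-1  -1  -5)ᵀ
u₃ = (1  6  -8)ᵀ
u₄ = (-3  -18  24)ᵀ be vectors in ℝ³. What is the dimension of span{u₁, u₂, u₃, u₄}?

dim = 2

Row-reduce the 4×3 matrix with these as rows.
Exactly 2 pivots survive; hence the rank is 2.
(With 4 elements in a 3-dimensional space the rank is at most 3.)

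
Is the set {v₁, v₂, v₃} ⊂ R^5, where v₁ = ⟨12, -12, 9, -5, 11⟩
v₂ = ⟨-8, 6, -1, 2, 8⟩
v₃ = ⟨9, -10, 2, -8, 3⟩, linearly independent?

linearly independent

Place the vectors as rows of a 3×5 matrix and reduce to echelon form.
The reduction yields 3 nonzero rows, so the rank is 3.
Since rank = 3 (the number of vectors), the set is linearly independent.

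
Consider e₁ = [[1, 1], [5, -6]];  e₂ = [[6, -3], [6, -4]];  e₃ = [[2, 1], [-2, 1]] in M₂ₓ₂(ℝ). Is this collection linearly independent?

linearly independent

Write each element as a coordinate vector in ℝ⁴ using {E₁₁, E₁₂, E₂₁, E₂₂}.
Place the vectors as rows of a 3×4 matrix and reduce to echelon form.
The reduction yields 3 nonzero rows, so the rank is 3.
Since rank = 3 (the number of vectors), the set is linearly independent.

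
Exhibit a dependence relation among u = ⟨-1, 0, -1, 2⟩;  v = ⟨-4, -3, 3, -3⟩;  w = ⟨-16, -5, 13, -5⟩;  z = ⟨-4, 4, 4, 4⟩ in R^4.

3v - w + z = 0

Row-reduce the matrix with u, v, w, z as columns; the null space gives the coefficients.
A generator of the null space is (0, 3, -1, 1).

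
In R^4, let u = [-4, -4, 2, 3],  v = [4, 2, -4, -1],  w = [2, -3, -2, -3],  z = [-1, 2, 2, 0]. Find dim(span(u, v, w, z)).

Put the 4×4 matrix [u|v|w|z] into echelon form.
Reduction leaves 4 leading entries, giving rank 4.

4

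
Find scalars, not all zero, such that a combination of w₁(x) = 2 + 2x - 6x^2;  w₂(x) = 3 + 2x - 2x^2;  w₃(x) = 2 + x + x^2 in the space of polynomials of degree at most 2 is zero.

Take coordinates with respect to {1, x, x^2}.
Solve the homogeneous system with w₁, w₂, w₃ as columns by row-reducing the coefficient matrix.
The free variable yields coefficients (1, -2, 2) (any nonzero multiple also works).

w₁ - 2w₂ + 2w₃ = 0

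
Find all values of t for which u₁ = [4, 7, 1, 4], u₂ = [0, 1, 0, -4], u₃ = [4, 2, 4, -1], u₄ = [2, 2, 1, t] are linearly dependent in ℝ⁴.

The set is linearly dependent precisely when det[u₁; u₂; u₃; u₄] = 0.
Cofactor expansion gives det = 12*t - 46.
This vanishes exactly when t = 23/6.

t = 23/6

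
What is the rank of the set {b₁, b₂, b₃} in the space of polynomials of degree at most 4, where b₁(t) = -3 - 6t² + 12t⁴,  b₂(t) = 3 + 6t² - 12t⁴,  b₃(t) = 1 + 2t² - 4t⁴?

rank 1

Represent each element by its coordinate vector in ℝ⁵.
Apply Gaussian elimination to the matrix whose rows are b₁, b₂, b₃.
The echelon form has 1 nonzero row, so the rank is 1.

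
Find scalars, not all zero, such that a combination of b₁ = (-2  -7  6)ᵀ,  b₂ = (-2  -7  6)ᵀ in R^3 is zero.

Write the vectors as columns of a matrix and find a nonzero vector in its null space.
The free variable yields coefficients (1, -1) (any nonzero multiple also works).

b₁ - b₂ = 0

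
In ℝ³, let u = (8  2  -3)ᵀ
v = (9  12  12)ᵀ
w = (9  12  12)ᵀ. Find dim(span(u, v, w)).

Row-reduce the 3×3 matrix with these as rows.
Reduction leaves 2 leading entries, giving rank 2.

dim = 2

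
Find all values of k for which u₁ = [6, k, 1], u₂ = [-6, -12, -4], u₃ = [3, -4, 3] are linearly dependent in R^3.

k = 42

Dependence holds iff the 3×3 matrix [u₁ u₂ u₃] is singular.
The determinant works out to 6*k - 252.
Solving 6*k - 252 = 0 yields k = 42.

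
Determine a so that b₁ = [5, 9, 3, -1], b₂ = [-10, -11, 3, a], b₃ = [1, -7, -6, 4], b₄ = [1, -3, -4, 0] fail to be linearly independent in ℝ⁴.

a = 13/2

The set is linearly dependent precisely when det[b₁; b₂; b₃; b₄] = 0.
Cofactor expansion gives det = 44*a - 286.
This vanishes exactly when a = 13/2.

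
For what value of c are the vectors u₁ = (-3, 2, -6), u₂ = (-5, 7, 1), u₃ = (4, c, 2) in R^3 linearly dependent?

Place the vectors as rows of a 3×3 matrix; dependence ⇔ determinant zero.
Expanding, det = 33*c + 154.
Setting this to zero gives c = -14/3.

c = -14/3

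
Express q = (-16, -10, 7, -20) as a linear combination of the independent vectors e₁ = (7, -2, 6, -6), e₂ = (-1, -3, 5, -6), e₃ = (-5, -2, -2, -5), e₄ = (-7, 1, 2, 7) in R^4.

Set up the augmented matrix [e₁ | e₂ | e₃ | e₄ | q] and row-reduce.
Row-reducing the augmented matrix gives the unique coefficients (a₁, …, a₄) = (1, 1, 3, 1).

q = e₁ + e₂ + 3e₃ + e₄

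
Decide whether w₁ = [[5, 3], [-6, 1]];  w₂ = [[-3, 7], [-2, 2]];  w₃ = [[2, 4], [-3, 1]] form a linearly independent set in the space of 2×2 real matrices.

linearly independent

Write each element as a coordinate vector in ℝ⁴ using {E₁₁, E₁₂, E₂₁, E₂₂}.
Place the vectors as rows of a 3×4 matrix and reduce to echelon form.
The reduction yields 3 nonzero rows, so the rank is 3.
Since rank = 3 (the number of vectors), the set is linearly independent.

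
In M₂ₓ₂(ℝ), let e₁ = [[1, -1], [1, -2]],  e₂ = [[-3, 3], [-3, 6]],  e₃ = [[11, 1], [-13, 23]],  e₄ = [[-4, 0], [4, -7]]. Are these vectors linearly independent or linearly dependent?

Take coordinates with respect to the standard basis {E₁₁, E₁₂, E₂₁, E₂₂}.
Place the vectors as rows of a 4×4 matrix and reduce to echelon form.
The reduction yields 2 nonzero rows, so the rank is 2.
Since rank 2 < 4, the set is linearly dependent.

linearly dependent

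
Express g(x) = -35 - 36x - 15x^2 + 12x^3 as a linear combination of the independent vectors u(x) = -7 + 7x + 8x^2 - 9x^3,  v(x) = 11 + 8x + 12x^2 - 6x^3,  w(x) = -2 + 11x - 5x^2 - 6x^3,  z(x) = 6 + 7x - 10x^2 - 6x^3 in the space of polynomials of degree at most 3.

Take coordinate vectors relative to {1, x, …, x^3}.
Since u, v, w, z are independent, the coefficients expressing g are uniquely determined by a linear system.
Back-substitution yields (α₁, …, α₄) = (2, -3, -3, 1).

g = 2u - 3v - 3w + z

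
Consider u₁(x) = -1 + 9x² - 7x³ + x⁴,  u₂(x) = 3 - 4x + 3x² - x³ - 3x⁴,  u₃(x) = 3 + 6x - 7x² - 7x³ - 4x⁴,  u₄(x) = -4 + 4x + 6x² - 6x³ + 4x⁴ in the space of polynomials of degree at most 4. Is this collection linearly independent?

linearly dependent

Write each element as a coordinate vector in ℝ⁵ using {1, x, …, x⁴}.
Row-reduce the matrix whose columns are u₁, u₂, u₃, u₄.
The reduction yields 3 nonzero rows, so the rank is 3.
Since rank 3 < 4, the set is linearly dependent.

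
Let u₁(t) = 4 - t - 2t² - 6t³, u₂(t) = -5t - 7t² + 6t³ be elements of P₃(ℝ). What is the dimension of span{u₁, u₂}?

Pass to coordinate vectors with respect to the basis {1, t, …, t³}.
Put the 4×2 matrix [u₁|u₂] into echelon form.
The echelon form has 2 nonzero rows, so the rank is 2.

2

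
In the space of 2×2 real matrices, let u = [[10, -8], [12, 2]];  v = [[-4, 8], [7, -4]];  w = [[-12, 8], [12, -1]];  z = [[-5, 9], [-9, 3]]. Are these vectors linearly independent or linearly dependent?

linearly independent

Take coordinates with respect to the standard basis {E₁₁, E₁₂, E₂₁, E₂₂}.
Place the vectors as rows of a 4×4 matrix and reduce to echelon form.
The reduction yields 4 nonzero rows, so the rank is 4.
Since rank = 4 (the number of vectors), the set is linearly independent.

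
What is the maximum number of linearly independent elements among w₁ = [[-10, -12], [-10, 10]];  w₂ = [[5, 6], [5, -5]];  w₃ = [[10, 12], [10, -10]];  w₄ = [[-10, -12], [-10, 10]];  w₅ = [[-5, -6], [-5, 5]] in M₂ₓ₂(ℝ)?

Use coordinates relative to {E₁₁, E₁₂, E₂₁, E₂₂}.
Apply Gaussian elimination to the matrix whose rows are w₁, w₂, w₃, w₄, w₅.
Reduction leaves 1 leading entry, giving rank 1.
(With 5 elements in a 4-dimensional space the rank is at most 4.)

1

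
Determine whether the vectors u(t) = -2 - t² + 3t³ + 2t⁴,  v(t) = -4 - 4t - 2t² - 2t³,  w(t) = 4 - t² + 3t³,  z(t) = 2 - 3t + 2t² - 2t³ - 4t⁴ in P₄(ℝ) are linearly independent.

Write each element as a coordinate vector in ℝ⁵ using {1, t, …, t⁴}.
Row-reduce the matrix whose columns are u, v, w, z.
The reduction yields 4 nonzero rows, so the rank is 4.
Since rank = 4 (the number of vectors), the set is linearly independent.

linearly independent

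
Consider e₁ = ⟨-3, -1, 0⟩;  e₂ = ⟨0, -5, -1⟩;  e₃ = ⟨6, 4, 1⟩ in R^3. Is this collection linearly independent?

Row-reduce the matrix whose columns are e₁, e₂, e₃.
The reduction yields 3 nonzero rows, so the rank is 3.
Since rank = 3 (the number of vectors), the set is linearly independent.

linearly independent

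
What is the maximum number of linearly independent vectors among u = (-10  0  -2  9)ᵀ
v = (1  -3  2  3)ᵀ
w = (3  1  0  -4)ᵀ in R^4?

2

Apply Gaussian elimination to the matrix whose rows are u, v, w.
Exactly 2 pivots survive; hence the rank is 2.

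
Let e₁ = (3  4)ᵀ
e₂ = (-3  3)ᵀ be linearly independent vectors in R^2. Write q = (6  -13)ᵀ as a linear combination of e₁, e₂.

Write q = c₁e₁ + c₂e₂ and equate components.
Row-reducing the augmented matrix gives the unique coefficients (c₁, c₂) = (-1, -3).

q = -e₁ - 3e₂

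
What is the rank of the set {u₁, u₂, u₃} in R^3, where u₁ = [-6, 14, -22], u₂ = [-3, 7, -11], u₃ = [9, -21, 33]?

Apply Gaussian elimination to the matrix whose rows are u₁, u₂, u₃.
The echelon form has 1 nonzero row, so the rank is 1.

1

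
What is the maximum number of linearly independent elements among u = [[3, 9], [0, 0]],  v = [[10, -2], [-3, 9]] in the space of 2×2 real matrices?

Represent each element by its coordinate vector in ℝ⁴.
Put the 4×2 matrix [u|v] into echelon form.
Exactly 2 pivots survive; hence the rank is 2.

2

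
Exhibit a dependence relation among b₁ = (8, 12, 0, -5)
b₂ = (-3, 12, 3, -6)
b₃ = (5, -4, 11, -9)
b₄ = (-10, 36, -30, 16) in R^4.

Set up α₁b₁ + … + α₄b₄ = 0 and solve the homogeneous system.
The free variable yields coefficients (1, 1, -3, -1) (any nonzero multiple also works).

b₁ + b₂ - 3b₃ - b₄ = 0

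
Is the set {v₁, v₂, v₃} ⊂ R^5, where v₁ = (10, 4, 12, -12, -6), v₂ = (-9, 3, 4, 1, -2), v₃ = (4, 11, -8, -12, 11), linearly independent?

Place the vectors as rows of a 3×5 matrix and reduce to echelon form.
The reduction yields 3 nonzero rows, so the rank is 3.
Since rank = 3 (the number of vectors), the set is linearly independent.

linearly independent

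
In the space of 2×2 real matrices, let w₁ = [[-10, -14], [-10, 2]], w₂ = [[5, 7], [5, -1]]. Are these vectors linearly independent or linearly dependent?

linearly dependent

Write each element as a coordinate vector in ℝ⁴ using {E₁₁, E₁₂, E₂₁, E₂₂}.
Place the vectors as rows of a 2×4 matrix and reduce to echelon form.
The reduction yields 1 nonzero row, so the rank is 1.
Since rank 1 < 2, the set is linearly dependent.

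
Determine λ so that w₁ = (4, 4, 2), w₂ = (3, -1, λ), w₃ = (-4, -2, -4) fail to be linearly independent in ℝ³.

λ = 11/2

Dependence holds iff the 3×3 matrix [w₁ w₂ w₃] is singular.
The determinant works out to 44 - 8*λ.
Setting this to zero gives λ = 11/2.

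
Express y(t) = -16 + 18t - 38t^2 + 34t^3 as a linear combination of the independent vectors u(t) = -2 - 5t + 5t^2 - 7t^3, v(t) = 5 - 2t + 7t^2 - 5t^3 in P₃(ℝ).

Work in coordinates with respect to the standard basis {1, t, …, t^3}.
Since u, v are independent, the coefficients expressing y are uniquely determined by a linear system.
Row-reducing the augmented matrix gives the unique coefficients (α₁, α₂) = (-2, -4).

y = -2u - 4v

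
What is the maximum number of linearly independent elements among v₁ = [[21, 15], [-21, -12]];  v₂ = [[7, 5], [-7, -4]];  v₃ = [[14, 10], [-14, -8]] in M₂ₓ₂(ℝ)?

1

Use coordinates relative to {E₁₁, E₁₂, E₂₁, E₂₂}.
Form the matrix with v₁, v₂, v₃ as columns and reduce.
The echelon form has 1 nonzero row, so the rank is 1.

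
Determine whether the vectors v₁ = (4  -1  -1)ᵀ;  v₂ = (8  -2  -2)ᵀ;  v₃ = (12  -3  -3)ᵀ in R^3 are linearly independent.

Row-reduce the matrix whose columns are v₁, v₂, v₃.
The reduction yields 1 nonzero row, so the rank is 1.
Since rank 1 < 3, the set is linearly dependent.
Indeed 2v₁ - v₂ = 0.

linearly dependent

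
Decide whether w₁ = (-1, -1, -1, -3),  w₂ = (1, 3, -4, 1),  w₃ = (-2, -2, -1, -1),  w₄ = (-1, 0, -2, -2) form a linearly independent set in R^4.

linearly independent

Row-reduce the matrix whose columns are w₁, w₂, w₃, w₄.
The reduction yields 4 nonzero rows, so the rank is 4.
Since rank = 4 (the number of vectors), the set is linearly independent.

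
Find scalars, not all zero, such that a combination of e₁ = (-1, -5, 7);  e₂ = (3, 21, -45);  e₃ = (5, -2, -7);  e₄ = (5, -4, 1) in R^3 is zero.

3e₁ + e₂ - 3e₃ + 3e₄ = 0

Row-reduce the matrix with e₁, e₂, e₃, e₄ as columns; the null space gives the coefficients.
A generator of the null space is (3, 1, -3, 3).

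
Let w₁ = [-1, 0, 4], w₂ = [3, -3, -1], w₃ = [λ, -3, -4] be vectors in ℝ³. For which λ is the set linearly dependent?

The set is linearly dependent precisely when det[w₁; w₂; w₃] = 0.
Cofactor expansion gives det = 12*λ - 45.
This vanishes exactly when λ = 15/4.

λ = 15/4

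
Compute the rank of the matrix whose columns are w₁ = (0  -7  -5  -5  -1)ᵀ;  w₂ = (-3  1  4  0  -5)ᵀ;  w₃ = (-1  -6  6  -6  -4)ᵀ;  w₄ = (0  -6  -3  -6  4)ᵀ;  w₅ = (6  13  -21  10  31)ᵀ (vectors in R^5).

4

Apply Gaussian elimination to the matrix whose rows are w₁, w₂, w₃, w₄, w₅.
The echelon form has 4 nonzero rows, so the rank is 4.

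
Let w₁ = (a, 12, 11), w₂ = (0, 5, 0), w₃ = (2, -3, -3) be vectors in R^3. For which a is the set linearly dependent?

The set is linearly dependent precisely when det[w₁; w₂; w₃] = 0.
Cofactor expansion gives det = -15*a - 110.
Solving -15*a - 110 = 0 yields a = -22/3.

a = -22/3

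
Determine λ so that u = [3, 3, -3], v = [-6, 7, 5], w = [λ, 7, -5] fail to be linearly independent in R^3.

λ = 29/6

Place the vectors as rows of a 3×3 matrix; dependence ⇔ determinant zero.
Expanding, det = 36*λ - 174.
Setting this to zero gives λ = 29/6.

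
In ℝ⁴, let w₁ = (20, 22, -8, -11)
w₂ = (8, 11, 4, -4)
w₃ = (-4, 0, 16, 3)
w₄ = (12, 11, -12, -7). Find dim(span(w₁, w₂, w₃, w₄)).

dim = 2

Row-reduce the 4×4 matrix with these as rows.
Reduction leaves 2 leading entries, giving rank 2.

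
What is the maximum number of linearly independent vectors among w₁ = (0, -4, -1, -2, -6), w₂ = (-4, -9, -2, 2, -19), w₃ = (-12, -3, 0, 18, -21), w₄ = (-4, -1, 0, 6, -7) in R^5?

Apply Gaussian elimination to the matrix whose rows are w₁, w₂, w₃, w₄.
Exactly 2 pivots survive; hence the rank is 2.

2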